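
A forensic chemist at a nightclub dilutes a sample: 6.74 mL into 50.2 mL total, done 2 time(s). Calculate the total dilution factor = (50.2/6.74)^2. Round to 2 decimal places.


Dilution factor calculation:
Single dilution = V_total / V_sample = 50.2 / 6.74 ≈ 7.448071
Number of dilutions = 2
Total DF = (50.2 / 6.74)^2 (full precision, rounded at the end) = 55.47

55.47


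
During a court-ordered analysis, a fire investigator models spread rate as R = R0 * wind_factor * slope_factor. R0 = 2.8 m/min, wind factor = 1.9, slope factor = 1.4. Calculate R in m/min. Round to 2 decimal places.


Fire spread rate calculation:
R = R0 * wind_factor * slope_factor
= 2.8 * 1.9 * 1.4
= 5.32 * 1.4
= 7.45 m/min

7.45


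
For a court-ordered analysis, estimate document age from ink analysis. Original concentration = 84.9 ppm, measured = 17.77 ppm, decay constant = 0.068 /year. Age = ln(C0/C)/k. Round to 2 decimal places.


Document age estimation:
C0/C = 84.9 / 17.77 = 4.777715
ln(C0/C) = 1.563962
t = 1.563962 / 0.068 = 23.00 years

23.00


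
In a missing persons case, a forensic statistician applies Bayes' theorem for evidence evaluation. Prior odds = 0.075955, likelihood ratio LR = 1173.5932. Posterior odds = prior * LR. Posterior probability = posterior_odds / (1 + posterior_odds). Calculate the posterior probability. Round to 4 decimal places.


Bayesian evidence evaluation:
Posterior odds = prior_odds * LR = 0.075955 * 1173.5932 = 89.14027
Posterior probability = posterior_odds / (1 + posterior_odds)
= 89.14027 / (1 + 89.14027)
= 89.14027 / 90.14027
= 0.9889

0.9889


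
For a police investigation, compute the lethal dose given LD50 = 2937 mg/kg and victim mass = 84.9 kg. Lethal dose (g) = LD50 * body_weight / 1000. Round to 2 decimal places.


Lethal dose calculation:
Lethal dose = LD50 * body_weight / 1000
= 2937 * 84.9 / 1000
= 249351.3 / 1000
= 249.35 g

249.35


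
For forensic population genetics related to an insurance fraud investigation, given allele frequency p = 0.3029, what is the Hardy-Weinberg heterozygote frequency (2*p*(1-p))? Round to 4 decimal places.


Hardy-Weinberg heterozygote frequency:
q = 1 - p = 1 - 0.3029 = 0.6971
2pq = 2 * 0.3029 * 0.6971 = 0.4223

0.4223


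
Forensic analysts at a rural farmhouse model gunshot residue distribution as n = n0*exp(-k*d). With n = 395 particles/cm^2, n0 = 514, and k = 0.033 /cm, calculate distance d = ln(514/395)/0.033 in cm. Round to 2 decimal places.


GSR distance calculation:
n0/n = 514 / 395 = 1.301266
ln(n0/n) = 0.263338
d = 0.263338 / 0.033 = 7.98 cm

7.98


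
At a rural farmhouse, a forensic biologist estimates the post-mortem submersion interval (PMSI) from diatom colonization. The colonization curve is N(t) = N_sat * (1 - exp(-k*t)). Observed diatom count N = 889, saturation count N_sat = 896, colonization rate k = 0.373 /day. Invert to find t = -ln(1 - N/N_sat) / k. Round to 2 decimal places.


PMSI from diatom colonization curve:
N / N_sat = 889 / 896 = 0.992188
1 - N/N_sat = 0.007812
ln(1 - N/N_sat) = -4.852094
t = -ln(1 - N/N_sat) / k = -(-4.852094) / 0.373 = 13.01 days

13.01


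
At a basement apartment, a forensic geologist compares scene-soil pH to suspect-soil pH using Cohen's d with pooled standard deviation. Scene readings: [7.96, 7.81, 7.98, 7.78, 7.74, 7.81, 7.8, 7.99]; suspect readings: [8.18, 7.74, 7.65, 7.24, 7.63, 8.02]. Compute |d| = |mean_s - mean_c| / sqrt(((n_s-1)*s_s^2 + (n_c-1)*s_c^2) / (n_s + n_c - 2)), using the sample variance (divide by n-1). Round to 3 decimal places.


Pooled-variance Cohen's d for soil pH comparison:
Scene mean = 62.87 / 8 = 7.85875
Suspect mean = 46.46 / 6 = 7.743333
Scene sample variance s_s^2 = 0.010098
Suspect sample variance s_c^2 = 0.108427
Pooled variance = ((n_s-1)*s_s^2 + (n_c-1)*s_c^2) / (n_s + n_c - 2) = 0.051068
Pooled SD = sqrt(0.051068) = 0.225982
Mean difference = 0.115417
|d| = |0.115417| / 0.225982 = 0.511

0.511


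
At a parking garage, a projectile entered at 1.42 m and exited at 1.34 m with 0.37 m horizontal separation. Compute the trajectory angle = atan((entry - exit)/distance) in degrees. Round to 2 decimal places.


Bullet trajectory angle:
Height difference = 1.42 - 1.34 = 0.08 m
angle = atan(0.08 / 0.37)
angle = atan(0.216216)
angle = 12.20 degrees

12.20


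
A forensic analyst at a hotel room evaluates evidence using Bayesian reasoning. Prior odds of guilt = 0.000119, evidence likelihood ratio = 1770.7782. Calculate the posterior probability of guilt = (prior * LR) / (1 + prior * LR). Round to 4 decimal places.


Bayesian evidence evaluation:
Posterior odds = prior_odds * LR = 0.000119 * 1770.7782 = 0.2107226
Posterior probability = posterior_odds / (1 + posterior_odds)
= 0.2107226 / (1 + 0.2107226)
= 0.2107226 / 1.2107226
= 0.1740

0.1740


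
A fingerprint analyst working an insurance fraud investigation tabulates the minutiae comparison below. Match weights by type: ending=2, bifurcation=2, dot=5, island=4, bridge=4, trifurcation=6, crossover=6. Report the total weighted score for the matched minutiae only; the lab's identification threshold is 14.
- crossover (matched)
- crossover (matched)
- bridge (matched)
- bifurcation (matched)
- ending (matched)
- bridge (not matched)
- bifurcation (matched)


Weighted minutiae match score:
  crossover: matched, +6 (running total 6)
  crossover: matched, +6 (running total 12)
  bridge: matched, +4 (running total 16)
  bifurcation: matched, +2 (running total 18)
  ending: matched, +2 (running total 20)
  bridge: not matched, +0
  bifurcation: matched, +2 (running total 22)
Total score = 22
Threshold = 14; verdict = identification

22


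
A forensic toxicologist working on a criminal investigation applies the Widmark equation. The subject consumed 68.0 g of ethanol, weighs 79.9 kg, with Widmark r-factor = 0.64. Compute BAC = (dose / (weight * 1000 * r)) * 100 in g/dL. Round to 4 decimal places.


Applying the Widmark formula:
BAC = (dose_g / (body_wt * 1000 * r)) * 100
Denominator = 79.9 * 1000 * 0.64 = 51136
BAC = (68.0 / 51136) * 100
BAC = 0.1330 g/dL

0.1330


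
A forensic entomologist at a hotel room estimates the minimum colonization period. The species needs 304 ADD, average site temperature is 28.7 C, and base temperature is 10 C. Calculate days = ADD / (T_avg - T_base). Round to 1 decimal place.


Insect development time:
Effective temperature = avg_temp - T_base = 28.7 - 10 = 18.7 C
Days = ADD / effective_temp = 304 / 18.7 = 16.3 days

16.3


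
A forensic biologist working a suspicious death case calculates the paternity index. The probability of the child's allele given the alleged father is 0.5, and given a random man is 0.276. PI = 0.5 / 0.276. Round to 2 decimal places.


Paternity Index calculation:
PI = P(allele|father) / P(allele|random)
PI = 0.5 / 0.276
PI = 1.81

1.81


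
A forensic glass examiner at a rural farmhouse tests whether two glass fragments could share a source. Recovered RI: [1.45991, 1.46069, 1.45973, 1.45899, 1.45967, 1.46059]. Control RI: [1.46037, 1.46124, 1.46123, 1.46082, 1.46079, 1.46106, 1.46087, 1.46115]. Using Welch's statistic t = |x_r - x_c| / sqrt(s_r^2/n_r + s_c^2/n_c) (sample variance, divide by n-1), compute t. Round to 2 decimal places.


Welch's t-criterion for glass RI comparison:
Recovered mean = sum / n_r = 8.75958 / 6 = 1.45993
Control mean = sum / n_c = 11.68753 / 8 = 1.4609413
Recovered sample variance s_r^2 = 4.0096e-07
Control sample variance s_c^2 = 8.56125e-08
Welch SE (unpooled) = sqrt(s_r^2/n_r + s_c^2/n_c) = sqrt(6.68267e-08 + 1.07016e-08) = sqrt(7.75283e-08) = 0.000278439
|mean_r - mean_c| = 0.00101125
t = 0.00101125 / 0.000278439 = 3.63

3.63


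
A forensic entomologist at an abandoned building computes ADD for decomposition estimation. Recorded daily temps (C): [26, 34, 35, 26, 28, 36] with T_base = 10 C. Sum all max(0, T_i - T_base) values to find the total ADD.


Computing ADD day by day:
Day 1: max(0, 26 - 10) = 16
Day 2: max(0, 34 - 10) = 24
Day 3: max(0, 35 - 10) = 25
Day 4: max(0, 26 - 10) = 16
Day 5: max(0, 28 - 10) = 18
Day 6: max(0, 36 - 10) = 26
Total ADD = 125

125


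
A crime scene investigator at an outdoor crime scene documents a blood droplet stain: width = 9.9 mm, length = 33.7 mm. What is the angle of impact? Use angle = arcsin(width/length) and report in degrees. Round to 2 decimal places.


Blood spatter impact angle calculation:
width / length = 9.9 / 33.7 = 0.293769
angle = arcsin(0.293769)
angle = 17.08 degrees

17.08


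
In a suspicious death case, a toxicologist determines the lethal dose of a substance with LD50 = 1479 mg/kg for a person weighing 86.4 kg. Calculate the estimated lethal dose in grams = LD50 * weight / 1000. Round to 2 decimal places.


Lethal dose calculation:
Lethal dose = LD50 * body_weight / 1000
= 1479 * 86.4 / 1000
= 127785.6 / 1000
= 127.79 g

127.79


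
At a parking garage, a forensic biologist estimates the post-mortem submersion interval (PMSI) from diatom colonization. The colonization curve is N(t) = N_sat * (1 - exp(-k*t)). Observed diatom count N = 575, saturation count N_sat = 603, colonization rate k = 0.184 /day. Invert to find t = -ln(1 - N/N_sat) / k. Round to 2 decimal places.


PMSI from diatom colonization curve:
N / N_sat = 575 / 603 = 0.953566
1 - N/N_sat = 0.046434
ln(1 - N/N_sat) = -3.069723
t = -ln(1 - N/N_sat) / k = -(-3.069723) / 0.184 = 16.68 days

16.68


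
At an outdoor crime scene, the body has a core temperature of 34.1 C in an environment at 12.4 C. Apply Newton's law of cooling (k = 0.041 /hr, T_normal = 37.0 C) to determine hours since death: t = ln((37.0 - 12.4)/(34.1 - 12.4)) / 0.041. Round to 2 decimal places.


Using Newton's law of cooling:
t = ln((T_normal - T_ambient) / (T_body - T_ambient)) / k
T_normal - T_ambient = 24.6
T_body - T_ambient = 21.7
Ratio = 1.133641
ln(ratio) = 0.125435
t = 0.125435 / 0.041 = 3.06 hours

3.06


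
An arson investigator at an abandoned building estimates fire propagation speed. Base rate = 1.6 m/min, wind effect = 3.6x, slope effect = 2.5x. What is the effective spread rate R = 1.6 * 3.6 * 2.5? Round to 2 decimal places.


Fire spread rate calculation:
R = R0 * wind_factor * slope_factor
= 1.6 * 3.6 * 2.5
= 5.76 * 2.5
= 14.40 m/min

14.40


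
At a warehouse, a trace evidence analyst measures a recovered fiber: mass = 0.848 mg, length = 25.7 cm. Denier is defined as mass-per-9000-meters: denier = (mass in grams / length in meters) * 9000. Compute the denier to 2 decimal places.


Denier calculation:
Mass in grams = 0.848 mg / 1000 = 0.000848 g
Length in meters = 25.7 cm / 100 = 0.257 m
Linear density = mass / length = 0.000848 / 0.257 = 0.00329961 g/m
Denier = (g/m) * 9000 = 0.00329961 * 9000 = 29.70

29.70


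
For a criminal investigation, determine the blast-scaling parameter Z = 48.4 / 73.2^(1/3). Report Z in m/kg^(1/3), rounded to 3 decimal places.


Scaled distance calculation:
W^(1/3) = 73.2^(1/3) = 4.183152
Z = R / W^(1/3) = 48.4 / 4.183152
Z = 11.570 m/kg^(1/3)

11.570


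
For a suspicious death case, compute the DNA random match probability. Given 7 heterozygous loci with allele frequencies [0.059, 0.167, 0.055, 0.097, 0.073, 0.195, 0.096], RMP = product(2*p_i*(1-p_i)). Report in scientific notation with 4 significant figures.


Computing RMP for 7 loci:
Locus 1: 2 * 0.059 * 0.941 = 0.111038
Locus 2: 2 * 0.167 * 0.833 = 0.278222
Locus 3: 2 * 0.055 * 0.945 = 0.10395
Locus 4: 2 * 0.097 * 0.903 = 0.175182
Locus 5: 2 * 0.073 * 0.927 = 0.135342
Locus 6: 2 * 0.195 * 0.805 = 0.31395
Locus 7: 2 * 0.096 * 0.904 = 0.173568
RMP = 4.149e-06

4.149e-06


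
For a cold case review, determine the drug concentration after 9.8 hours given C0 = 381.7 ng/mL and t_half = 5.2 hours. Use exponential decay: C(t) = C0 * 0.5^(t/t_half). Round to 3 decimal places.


Drug concentration decay:
Number of half-lives = t / t_half = 9.8 / 5.2 = 1.884615
Decay factor = 0.5^1.884615 = 0.27081602
C(t) = 381.7 * 0.27081602 = 103.370 ng/mL

103.370


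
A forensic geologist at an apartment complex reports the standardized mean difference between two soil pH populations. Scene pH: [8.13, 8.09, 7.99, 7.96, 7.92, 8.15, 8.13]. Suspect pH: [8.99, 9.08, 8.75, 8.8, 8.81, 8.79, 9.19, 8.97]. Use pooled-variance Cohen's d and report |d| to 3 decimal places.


Pooled-variance Cohen's d for soil pH comparison:
Scene mean = 56.37 / 7 = 8.052857
Suspect mean = 71.38 / 8 = 8.9225
Scene sample variance s_s^2 = 0.008824
Suspect sample variance s_c^2 = 0.02545
Pooled variance = ((n_s-1)*s_s^2 + (n_c-1)*s_c^2) / (n_s + n_c - 2) = 0.017776
Pooled SD = sqrt(0.017776) = 0.133327
Mean difference = -0.869643
|d| = |-0.869643| / 0.133327 = 6.523

6.523


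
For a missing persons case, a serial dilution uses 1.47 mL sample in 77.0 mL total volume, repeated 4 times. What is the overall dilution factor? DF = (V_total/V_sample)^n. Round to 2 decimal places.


Dilution factor calculation:
Single dilution = V_total / V_sample = 77.0 / 1.47 ≈ 52.380952
Number of dilutions = 4
Total DF = (77.0 / 1.47)^4 (full precision, rounded at the end) = 7528241.83

7528241.83


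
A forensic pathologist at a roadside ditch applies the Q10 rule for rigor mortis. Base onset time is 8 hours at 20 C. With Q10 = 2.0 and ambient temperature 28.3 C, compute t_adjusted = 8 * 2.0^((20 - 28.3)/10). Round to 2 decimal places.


Rigor mortis time adjustment:
Exponent = (T_ref - T_actual) / 10 = (20 - 28.3) / 10 = -0.83
Q10 factor = 2.0^-0.83 = 0.56253
t_adjusted = 8 * 0.56253 = 4.50 hours

4.50


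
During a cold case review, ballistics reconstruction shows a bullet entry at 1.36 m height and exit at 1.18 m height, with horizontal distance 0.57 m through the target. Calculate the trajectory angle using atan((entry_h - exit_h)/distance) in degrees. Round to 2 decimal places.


Bullet trajectory angle:
Height difference = 1.36 - 1.18 = 0.18 m
angle = atan(0.18 / 0.57)
angle = atan(0.315789)
angle = 17.53 degrees

17.53


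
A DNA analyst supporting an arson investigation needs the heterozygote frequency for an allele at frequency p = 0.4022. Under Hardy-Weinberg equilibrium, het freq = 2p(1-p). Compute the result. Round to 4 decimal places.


Hardy-Weinberg heterozygote frequency:
q = 1 - p = 1 - 0.4022 = 0.5978
2pq = 2 * 0.4022 * 0.5978 = 0.4809

0.4809


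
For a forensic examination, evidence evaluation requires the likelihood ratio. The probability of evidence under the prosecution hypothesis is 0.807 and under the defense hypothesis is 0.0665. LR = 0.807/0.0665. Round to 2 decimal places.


Likelihood ratio calculation:
LR = P(E|Hp) / P(E|Hd)
LR = 0.807 / 0.0665
LR = 12.14

12.14


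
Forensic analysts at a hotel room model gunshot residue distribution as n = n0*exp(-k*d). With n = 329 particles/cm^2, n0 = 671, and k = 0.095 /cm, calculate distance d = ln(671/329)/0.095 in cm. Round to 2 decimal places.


GSR distance calculation:
n0/n = 671 / 329 = 2.039514
ln(n0/n) = 0.712712
d = 0.712712 / 0.095 = 7.50 cm

7.50


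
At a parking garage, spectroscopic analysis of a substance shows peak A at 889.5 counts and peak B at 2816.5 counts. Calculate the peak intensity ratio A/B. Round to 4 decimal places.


Spectral peak ratio:
Peak A = 889.5 counts
Peak B = 2816.5 counts
Ratio = 889.5 / 2816.5 = 0.3158

0.3158


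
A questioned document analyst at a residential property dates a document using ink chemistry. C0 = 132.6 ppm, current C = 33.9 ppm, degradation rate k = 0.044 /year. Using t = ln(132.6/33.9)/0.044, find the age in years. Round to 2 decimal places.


Document age estimation:
C0/C = 132.6 / 33.9 = 3.911504
ln(C0/C) = 1.363922
t = 1.363922 / 0.044 = 31.00 years

31.00


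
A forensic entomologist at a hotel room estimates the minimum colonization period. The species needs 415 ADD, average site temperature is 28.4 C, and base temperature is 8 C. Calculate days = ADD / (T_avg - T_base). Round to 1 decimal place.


Insect development time:
Effective temperature = avg_temp - T_base = 28.4 - 8 = 20.4 C
Days = ADD / effective_temp = 415 / 20.4 = 20.3 days

20.3


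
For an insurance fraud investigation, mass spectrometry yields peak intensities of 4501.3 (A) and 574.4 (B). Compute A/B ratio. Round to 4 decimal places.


Spectral peak ratio:
Peak A = 4501.3 counts
Peak B = 574.4 counts
Ratio = 4501.3 / 574.4 = 7.8365

7.8365


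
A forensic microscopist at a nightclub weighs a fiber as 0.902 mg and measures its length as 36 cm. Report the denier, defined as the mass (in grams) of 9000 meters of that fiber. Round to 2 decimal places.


Denier calculation:
Mass in grams = 0.902 mg / 1000 = 0.000902 g
Length in meters = 36 cm / 100 = 0.36 m
Linear density = mass / length = 0.000902 / 0.36 = 0.00250556 g/m
Denier = (g/m) * 9000 = 0.00250556 * 9000 = 22.55

22.55


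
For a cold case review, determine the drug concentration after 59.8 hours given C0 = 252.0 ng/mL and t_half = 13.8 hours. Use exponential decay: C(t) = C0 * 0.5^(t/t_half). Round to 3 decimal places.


Drug concentration decay:
Number of half-lives = t / t_half = 59.8 / 13.8 = 4.333333
Decay factor = 0.5^4.333333 = 0.04960629
C(t) = 252.0 * 0.04960629 = 12.501 ng/mL

12.501


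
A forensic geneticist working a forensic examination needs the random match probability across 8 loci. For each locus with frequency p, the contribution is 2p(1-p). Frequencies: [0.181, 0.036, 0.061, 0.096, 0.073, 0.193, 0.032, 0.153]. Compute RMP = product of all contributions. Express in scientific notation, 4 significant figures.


Computing RMP for 8 loci:
Locus 1: 2 * 0.181 * 0.819 = 0.296478
Locus 2: 2 * 0.036 * 0.964 = 0.069408
Locus 3: 2 * 0.061 * 0.939 = 0.114558
Locus 4: 2 * 0.096 * 0.904 = 0.173568
Locus 5: 2 * 0.073 * 0.927 = 0.135342
Locus 6: 2 * 0.193 * 0.807 = 0.311502
Locus 7: 2 * 0.032 * 0.968 = 0.061952
Locus 8: 2 * 0.153 * 0.847 = 0.259182
RMP = 2.770e-07

2.770e-07


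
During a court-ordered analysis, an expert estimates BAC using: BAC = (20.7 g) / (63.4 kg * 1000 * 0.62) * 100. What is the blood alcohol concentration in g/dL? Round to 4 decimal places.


Applying the Widmark formula:
BAC = (dose_g / (body_wt * 1000 * r)) * 100
Denominator = 63.4 * 1000 * 0.62 = 39308
BAC = (20.7 / 39308) * 100
BAC = 0.0527 g/dL

0.0527


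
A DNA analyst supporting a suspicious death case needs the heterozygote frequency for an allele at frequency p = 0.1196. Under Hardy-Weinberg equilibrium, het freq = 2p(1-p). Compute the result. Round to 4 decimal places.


Hardy-Weinberg heterozygote frequency:
q = 1 - p = 1 - 0.1196 = 0.8804
2pq = 2 * 0.1196 * 0.8804 = 0.2106

0.2106


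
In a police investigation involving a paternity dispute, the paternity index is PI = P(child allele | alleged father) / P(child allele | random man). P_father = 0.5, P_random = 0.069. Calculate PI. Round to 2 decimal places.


Paternity Index calculation:
PI = P(allele|father) / P(allele|random)
PI = 0.5 / 0.069
PI = 7.25

7.25


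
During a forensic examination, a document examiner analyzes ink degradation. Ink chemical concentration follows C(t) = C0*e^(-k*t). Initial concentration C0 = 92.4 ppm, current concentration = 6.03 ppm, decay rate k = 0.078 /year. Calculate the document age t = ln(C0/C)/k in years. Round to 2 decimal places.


Document age estimation:
C0/C = 92.4 / 6.03 = 15.323383
ln(C0/C) = 2.72938
t = 2.72938 / 0.078 = 34.99 years

34.99


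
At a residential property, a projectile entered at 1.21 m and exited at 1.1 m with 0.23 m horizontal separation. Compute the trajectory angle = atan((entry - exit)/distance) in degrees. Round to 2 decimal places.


Bullet trajectory angle:
Height difference = 1.21 - 1.1 = 0.11 m
angle = atan(0.11 / 0.23)
angle = atan(0.478261)
angle = 25.56 degrees

25.56


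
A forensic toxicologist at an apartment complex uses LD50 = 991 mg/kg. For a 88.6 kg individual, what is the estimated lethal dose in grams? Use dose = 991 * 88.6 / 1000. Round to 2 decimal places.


Lethal dose calculation:
Lethal dose = LD50 * body_weight / 1000
= 991 * 88.6 / 1000
= 87802.6 / 1000
= 87.80 g

87.80


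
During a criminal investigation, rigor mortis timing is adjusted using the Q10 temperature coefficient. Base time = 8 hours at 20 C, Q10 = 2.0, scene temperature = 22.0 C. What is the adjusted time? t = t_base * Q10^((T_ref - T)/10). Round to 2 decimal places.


Rigor mortis time adjustment:
Exponent = (T_ref - T_actual) / 10 = (20 - 22.0) / 10 = -0.2
Q10 factor = 2.0^-0.2 = 0.87055
t_adjusted = 8 * 0.87055 = 6.96 hours

6.96


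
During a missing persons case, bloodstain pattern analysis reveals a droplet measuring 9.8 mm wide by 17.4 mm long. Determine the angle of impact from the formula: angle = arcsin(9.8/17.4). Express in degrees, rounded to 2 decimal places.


Blood spatter impact angle calculation:
width / length = 9.8 / 17.4 = 0.563218
angle = arcsin(0.563218)
angle = 34.28 degrees

34.28


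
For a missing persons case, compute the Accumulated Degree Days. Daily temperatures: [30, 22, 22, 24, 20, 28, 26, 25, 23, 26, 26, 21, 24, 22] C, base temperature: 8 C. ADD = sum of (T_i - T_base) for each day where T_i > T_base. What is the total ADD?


Computing ADD day by day:
Day 1: max(0, 30 - 8) = 22
Day 2: max(0, 22 - 8) = 14
Day 3: max(0, 22 - 8) = 14
Day 4: max(0, 24 - 8) = 16
Day 5: max(0, 20 - 8) = 12
Day 6: max(0, 28 - 8) = 20
Day 7: max(0, 26 - 8) = 18
Day 8: max(0, 25 - 8) = 17
Day 9: max(0, 23 - 8) = 15
Day 10: max(0, 26 - 8) = 18
Day 11: max(0, 26 - 8) = 18
Day 12: max(0, 21 - 8) = 13
Day 13: max(0, 24 - 8) = 16
Day 14: max(0, 22 - 8) = 14
Total ADD = 227

227


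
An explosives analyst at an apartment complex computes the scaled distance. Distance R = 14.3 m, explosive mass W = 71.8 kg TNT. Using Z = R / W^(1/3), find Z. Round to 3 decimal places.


Scaled distance calculation:
W^(1/3) = 71.8^(1/3) = 4.156312
Z = R / W^(1/3) = 14.3 / 4.156312
Z = 3.441 m/kg^(1/3)

3.441


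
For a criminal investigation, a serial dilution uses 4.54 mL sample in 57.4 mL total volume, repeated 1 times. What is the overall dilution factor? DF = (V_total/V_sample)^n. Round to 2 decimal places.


Dilution factor calculation:
Single dilution = V_total / V_sample = 57.4 / 4.54 ≈ 12.643172
Number of dilutions = 1
Total DF = (57.4 / 4.54)^1 (full precision, rounded at the end) = 12.64

12.64


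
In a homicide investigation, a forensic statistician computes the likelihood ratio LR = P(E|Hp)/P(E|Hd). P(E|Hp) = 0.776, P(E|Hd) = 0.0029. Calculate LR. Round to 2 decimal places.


Likelihood ratio calculation:
LR = P(E|Hp) / P(E|Hd)
LR = 0.776 / 0.0029
LR = 267.59

267.59


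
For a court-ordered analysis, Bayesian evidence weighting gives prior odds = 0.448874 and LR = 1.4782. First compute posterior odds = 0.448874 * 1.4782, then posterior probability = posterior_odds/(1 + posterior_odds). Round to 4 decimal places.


Bayesian evidence evaluation:
Posterior odds = prior_odds * LR = 0.448874 * 1.4782 = 0.6635255
Posterior probability = posterior_odds / (1 + posterior_odds)
= 0.6635255 / (1 + 0.6635255)
= 0.6635255 / 1.6635255
= 0.3989

0.3989


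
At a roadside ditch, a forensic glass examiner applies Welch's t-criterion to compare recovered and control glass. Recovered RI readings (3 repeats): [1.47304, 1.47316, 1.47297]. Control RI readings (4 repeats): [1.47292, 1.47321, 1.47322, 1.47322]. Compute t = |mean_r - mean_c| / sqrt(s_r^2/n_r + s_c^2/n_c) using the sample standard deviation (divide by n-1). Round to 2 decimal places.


Welch's t-criterion for glass RI comparison:
Recovered mean = sum / n_r = 4.41917 / 3 = 1.4730567
Control mean = sum / n_c = 5.89257 / 4 = 1.4731425
Recovered sample variance s_r^2 = 9.23333e-09
Control sample variance s_c^2 = 2.2025e-08
Welch SE (unpooled) = sqrt(s_r^2/n_r + s_c^2/n_c) = sqrt(3.07778e-09 + 5.50625e-09) = sqrt(8.58403e-09) = 9.265e-05
|mean_r - mean_c| = 8.58333e-05
t = 8.58333e-05 / 9.265e-05 = 0.93

0.93


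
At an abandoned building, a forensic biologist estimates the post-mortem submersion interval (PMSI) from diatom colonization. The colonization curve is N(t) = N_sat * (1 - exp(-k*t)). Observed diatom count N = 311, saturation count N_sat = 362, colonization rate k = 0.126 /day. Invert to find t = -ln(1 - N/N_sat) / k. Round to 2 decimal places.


PMSI from diatom colonization curve:
N / N_sat = 311 / 362 = 0.859116
1 - N/N_sat = 0.140884
ln(1 - N/N_sat) = -1.959818
t = -ln(1 - N/N_sat) / k = -(-1.959818) / 0.126 = 15.55 days

15.55


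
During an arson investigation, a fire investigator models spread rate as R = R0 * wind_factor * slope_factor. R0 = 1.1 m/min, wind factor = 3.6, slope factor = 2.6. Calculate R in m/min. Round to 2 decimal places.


Fire spread rate calculation:
R = R0 * wind_factor * slope_factor
= 1.1 * 3.6 * 2.6
= 3.96 * 2.6
= 10.30 m/min

10.30


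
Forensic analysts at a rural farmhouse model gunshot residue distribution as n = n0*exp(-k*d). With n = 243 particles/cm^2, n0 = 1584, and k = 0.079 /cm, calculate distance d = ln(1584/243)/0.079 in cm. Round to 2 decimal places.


GSR distance calculation:
n0/n = 1584 / 243 = 6.518519
ln(n0/n) = 1.874647
d = 1.874647 / 0.079 = 23.73 cm

23.73


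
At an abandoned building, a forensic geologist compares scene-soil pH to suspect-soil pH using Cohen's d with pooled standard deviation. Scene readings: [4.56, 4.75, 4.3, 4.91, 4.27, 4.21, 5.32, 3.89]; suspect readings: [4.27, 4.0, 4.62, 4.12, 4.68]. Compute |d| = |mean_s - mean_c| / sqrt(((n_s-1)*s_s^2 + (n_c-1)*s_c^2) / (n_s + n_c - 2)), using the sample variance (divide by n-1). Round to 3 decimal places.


Pooled-variance Cohen's d for soil pH comparison:
Scene mean = 36.21 / 8 = 4.52625
Suspect mean = 21.69 / 5 = 4.338
Scene sample variance s_s^2 = 0.20717
Suspect sample variance s_c^2 = 0.09072
Pooled variance = ((n_s-1)*s_s^2 + (n_c-1)*s_c^2) / (n_s + n_c - 2) = 0.164824
Pooled SD = sqrt(0.164824) = 0.405985
Mean difference = 0.18825
|d| = |0.18825| / 0.405985 = 0.464

0.464


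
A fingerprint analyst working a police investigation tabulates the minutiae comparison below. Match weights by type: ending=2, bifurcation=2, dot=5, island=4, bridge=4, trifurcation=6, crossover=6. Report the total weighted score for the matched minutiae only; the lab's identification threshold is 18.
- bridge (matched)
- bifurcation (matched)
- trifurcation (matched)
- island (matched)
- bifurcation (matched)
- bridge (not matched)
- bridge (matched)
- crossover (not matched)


Weighted minutiae match score:
  bridge: matched, +4 (running total 4)
  bifurcation: matched, +2 (running total 6)
  trifurcation: matched, +6 (running total 12)
  island: matched, +4 (running total 16)
  bifurcation: matched, +2 (running total 18)
  bridge: not matched, +0
  bridge: matched, +4 (running total 22)
  crossover: not matched, +0
Total score = 22
Threshold = 18; verdict = identification

22


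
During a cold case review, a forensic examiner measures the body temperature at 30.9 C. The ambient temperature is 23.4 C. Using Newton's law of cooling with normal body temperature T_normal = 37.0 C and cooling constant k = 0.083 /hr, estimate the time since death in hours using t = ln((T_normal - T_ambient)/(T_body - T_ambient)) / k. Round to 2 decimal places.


Using Newton's law of cooling:
t = ln((T_normal - T_ambient) / (T_body - T_ambient)) / k
T_normal - T_ambient = 13.6
T_body - T_ambient = 7.5
Ratio = 1.813333
ln(ratio) = 0.595167
t = 0.595167 / 0.083 = 7.17 hours

7.17


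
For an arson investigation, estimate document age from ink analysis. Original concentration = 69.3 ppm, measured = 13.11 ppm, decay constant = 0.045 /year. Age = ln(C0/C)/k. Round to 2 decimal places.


Document age estimation:
C0/C = 69.3 / 13.11 = 5.286041
ln(C0/C) = 1.66507
t = 1.66507 / 0.045 = 37.00 years

37.00


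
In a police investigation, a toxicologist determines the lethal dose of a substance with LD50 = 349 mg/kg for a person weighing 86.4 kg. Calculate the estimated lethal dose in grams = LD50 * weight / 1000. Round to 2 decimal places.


Lethal dose calculation:
Lethal dose = LD50 * body_weight / 1000
= 349 * 86.4 / 1000
= 30153.6 / 1000
= 30.15 g

30.15


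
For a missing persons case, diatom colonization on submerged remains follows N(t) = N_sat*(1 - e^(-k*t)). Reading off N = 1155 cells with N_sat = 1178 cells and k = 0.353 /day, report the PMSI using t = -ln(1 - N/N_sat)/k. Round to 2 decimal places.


PMSI from diatom colonization curve:
N / N_sat = 1155 / 1178 = 0.980475
1 - N/N_sat = 0.019525
ln(1 - N/N_sat) = -3.93606
t = -ln(1 - N/N_sat) / k = -(-3.93606) / 0.353 = 11.15 days

11.15


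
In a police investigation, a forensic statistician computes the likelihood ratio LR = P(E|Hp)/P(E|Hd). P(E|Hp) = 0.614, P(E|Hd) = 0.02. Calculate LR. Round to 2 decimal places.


Likelihood ratio calculation:
LR = P(E|Hp) / P(E|Hd)
LR = 0.614 / 0.02
LR = 30.70

30.70


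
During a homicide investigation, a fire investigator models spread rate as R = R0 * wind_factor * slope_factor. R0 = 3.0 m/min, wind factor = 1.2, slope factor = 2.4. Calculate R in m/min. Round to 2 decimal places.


Fire spread rate calculation:
R = R0 * wind_factor * slope_factor
= 3.0 * 1.2 * 2.4
= 3.6 * 2.4
= 8.64 m/min

8.64


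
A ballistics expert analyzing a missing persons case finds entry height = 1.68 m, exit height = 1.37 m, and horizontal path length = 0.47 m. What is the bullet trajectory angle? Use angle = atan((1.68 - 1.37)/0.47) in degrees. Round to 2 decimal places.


Bullet trajectory angle:
Height difference = 1.68 - 1.37 = 0.31 m
angle = atan(0.31 / 0.47)
angle = atan(0.659574)
angle = 33.41 degrees

33.41


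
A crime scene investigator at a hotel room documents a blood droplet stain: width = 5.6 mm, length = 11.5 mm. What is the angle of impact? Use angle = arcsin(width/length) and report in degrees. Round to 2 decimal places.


Blood spatter impact angle calculation:
width / length = 5.6 / 11.5 = 0.486957
angle = arcsin(0.486957)
angle = 29.14 degrees

29.14


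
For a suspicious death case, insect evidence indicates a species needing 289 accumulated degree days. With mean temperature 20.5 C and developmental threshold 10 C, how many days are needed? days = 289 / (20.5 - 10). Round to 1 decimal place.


Insect development time:
Effective temperature = avg_temp - T_base = 20.5 - 10 = 10.5 C
Days = ADD / effective_temp = 289 / 10.5 = 27.5 days

27.5


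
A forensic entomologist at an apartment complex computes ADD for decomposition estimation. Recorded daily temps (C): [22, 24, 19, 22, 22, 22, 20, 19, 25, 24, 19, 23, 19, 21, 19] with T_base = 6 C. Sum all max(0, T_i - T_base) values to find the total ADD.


Computing ADD day by day:
Day 1: max(0, 22 - 6) = 16
Day 2: max(0, 24 - 6) = 18
Day 3: max(0, 19 - 6) = 13
Day 4: max(0, 22 - 6) = 16
Day 5: max(0, 22 - 6) = 16
Day 6: max(0, 22 - 6) = 16
Day 7: max(0, 20 - 6) = 14
Day 8: max(0, 19 - 6) = 13
Day 9: max(0, 25 - 6) = 19
Day 10: max(0, 24 - 6) = 18
Day 11: max(0, 19 - 6) = 13
Day 12: max(0, 23 - 6) = 17
Day 13: max(0, 19 - 6) = 13
Day 14: max(0, 21 - 6) = 15
Day 15: max(0, 19 - 6) = 13
Total ADD = 230

230


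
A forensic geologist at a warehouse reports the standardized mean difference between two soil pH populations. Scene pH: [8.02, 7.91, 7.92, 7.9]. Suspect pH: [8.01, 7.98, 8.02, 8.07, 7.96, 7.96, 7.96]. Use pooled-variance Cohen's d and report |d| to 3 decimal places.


Pooled-variance Cohen's d for soil pH comparison:
Scene mean = 31.75 / 4 = 7.9375
Suspect mean = 55.96 / 7 = 7.994286
Scene sample variance s_s^2 = 0.003092
Suspect sample variance s_c^2 = 0.001729
Pooled variance = ((n_s-1)*s_s^2 + (n_c-1)*s_c^2) / (n_s + n_c - 2) = 0.002183
Pooled SD = sqrt(0.002183) = 0.046723
Mean difference = -0.056786
|d| = |-0.056786| / 0.046723 = 1.215

1.215


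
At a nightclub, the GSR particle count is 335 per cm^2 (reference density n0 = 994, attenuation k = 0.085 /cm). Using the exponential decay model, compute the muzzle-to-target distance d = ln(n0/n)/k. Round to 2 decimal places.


GSR distance calculation:
n0/n = 994 / 335 = 2.967164
ln(n0/n) = 1.087607
d = 1.087607 / 0.085 = 12.80 cm

12.80


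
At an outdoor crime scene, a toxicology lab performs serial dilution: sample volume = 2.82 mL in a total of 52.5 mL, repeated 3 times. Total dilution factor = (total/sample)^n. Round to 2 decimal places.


Dilution factor calculation:
Single dilution = V_total / V_sample = 52.5 / 2.82 ≈ 18.617021
Number of dilutions = 3
Total DF = (52.5 / 2.82)^3 (full precision, rounded at the end) = 6452.54

6452.54


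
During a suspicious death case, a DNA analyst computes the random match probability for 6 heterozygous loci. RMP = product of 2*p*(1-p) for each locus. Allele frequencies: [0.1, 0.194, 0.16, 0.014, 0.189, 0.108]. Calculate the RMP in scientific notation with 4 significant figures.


Computing RMP for 6 loci:
Locus 1: 2 * 0.1 * 0.9 = 0.18
Locus 2: 2 * 0.194 * 0.806 = 0.312728
Locus 3: 2 * 0.16 * 0.84 = 0.2688
Locus 4: 2 * 0.014 * 0.986 = 0.027608
Locus 5: 2 * 0.189 * 0.811 = 0.306558
Locus 6: 2 * 0.108 * 0.892 = 0.192672
RMP = 2.467e-05

2.467e-05


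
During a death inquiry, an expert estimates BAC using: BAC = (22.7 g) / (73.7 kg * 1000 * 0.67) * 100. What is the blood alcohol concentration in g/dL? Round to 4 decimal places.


Applying the Widmark formula:
BAC = (dose_g / (body_wt * 1000 * r)) * 100
Denominator = 73.7 * 1000 * 0.67 = 49379
BAC = (22.7 / 49379) * 100
BAC = 0.0460 g/dL

0.0460


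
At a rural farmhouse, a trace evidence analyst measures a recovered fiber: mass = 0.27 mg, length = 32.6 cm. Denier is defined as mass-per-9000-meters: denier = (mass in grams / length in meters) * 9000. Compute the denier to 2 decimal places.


Denier calculation:
Mass in grams = 0.27 mg / 1000 = 0.00027 g
Length in meters = 32.6 cm / 100 = 0.326 m
Linear density = mass / length = 0.00027 / 0.326 = 0.00082822 g/m
Denier = (g/m) * 9000 = 0.00082822 * 9000 = 7.45

7.45


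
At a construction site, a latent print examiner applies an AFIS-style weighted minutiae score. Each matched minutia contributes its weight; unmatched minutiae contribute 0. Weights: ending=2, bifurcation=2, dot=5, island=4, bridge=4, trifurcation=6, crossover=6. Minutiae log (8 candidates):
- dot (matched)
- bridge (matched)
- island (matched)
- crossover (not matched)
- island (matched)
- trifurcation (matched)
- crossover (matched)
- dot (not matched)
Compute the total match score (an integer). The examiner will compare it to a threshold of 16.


Weighted minutiae match score:
  dot: matched, +5 (running total 5)
  bridge: matched, +4 (running total 9)
  island: matched, +4 (running total 13)
  crossover: not matched, +0
  island: matched, +4 (running total 17)
  trifurcation: matched, +6 (running total 23)
  crossover: matched, +6 (running total 29)
  dot: not matched, +0
Total score = 29
Threshold = 16; verdict = identification

29


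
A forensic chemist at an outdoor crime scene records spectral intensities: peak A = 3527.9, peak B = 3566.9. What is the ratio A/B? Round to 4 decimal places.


Spectral peak ratio:
Peak A = 3527.9 counts
Peak B = 3566.9 counts
Ratio = 3527.9 / 3566.9 = 0.9891

0.9891


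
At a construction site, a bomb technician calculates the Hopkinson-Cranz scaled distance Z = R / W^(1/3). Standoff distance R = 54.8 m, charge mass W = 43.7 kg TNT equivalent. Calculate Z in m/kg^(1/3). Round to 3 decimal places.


Scaled distance calculation:
W^(1/3) = 43.7^(1/3) = 3.522307
Z = R / W^(1/3) = 54.8 / 3.522307
Z = 15.558 m/kg^(1/3)

15.558


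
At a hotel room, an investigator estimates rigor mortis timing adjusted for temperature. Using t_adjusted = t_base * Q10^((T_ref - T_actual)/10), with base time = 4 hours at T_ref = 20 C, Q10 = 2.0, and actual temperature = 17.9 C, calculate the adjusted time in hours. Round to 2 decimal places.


Rigor mortis time adjustment:
Exponent = (T_ref - T_actual) / 10 = (20 - 17.9) / 10 = 0.21
Q10 factor = 2.0^0.21 = 1.15669
t_adjusted = 4 * 1.15669 = 4.63 hours

4.63


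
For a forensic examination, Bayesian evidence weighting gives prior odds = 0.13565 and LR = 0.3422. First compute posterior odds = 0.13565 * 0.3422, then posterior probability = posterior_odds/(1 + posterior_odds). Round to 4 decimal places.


Bayesian evidence evaluation:
Posterior odds = prior_odds * LR = 0.13565 * 0.3422 = 0.04641943
Posterior probability = posterior_odds / (1 + posterior_odds)
= 0.04641943 / (1 + 0.04641943)
= 0.04641943 / 1.04641943
= 0.0444

0.0444


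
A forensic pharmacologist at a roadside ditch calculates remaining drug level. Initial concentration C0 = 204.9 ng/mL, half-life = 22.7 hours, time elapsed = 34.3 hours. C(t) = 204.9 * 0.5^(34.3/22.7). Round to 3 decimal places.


Drug concentration decay:
Number of half-lives = t / t_half = 34.3 / 22.7 = 1.511013
Decay factor = 0.5^1.511013 = 0.35086477
C(t) = 204.9 * 0.35086477 = 71.892 ng/mL

71.892


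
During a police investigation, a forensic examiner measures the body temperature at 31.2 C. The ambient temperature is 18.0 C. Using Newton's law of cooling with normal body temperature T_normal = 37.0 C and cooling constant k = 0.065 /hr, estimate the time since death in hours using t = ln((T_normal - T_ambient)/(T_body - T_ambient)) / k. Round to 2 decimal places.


Using Newton's law of cooling:
t = ln((T_normal - T_ambient) / (T_body - T_ambient)) / k
T_normal - T_ambient = 19.0
T_body - T_ambient = 13.2
Ratio = 1.439394
ln(ratio) = 0.364222
t = 0.364222 / 0.065 = 5.60 hours

5.60


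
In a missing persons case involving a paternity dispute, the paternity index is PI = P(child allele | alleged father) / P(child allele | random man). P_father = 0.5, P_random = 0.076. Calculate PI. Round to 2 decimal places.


Paternity Index calculation:
PI = P(allele|father) / P(allele|random)
PI = 0.5 / 0.076
PI = 6.58

6.58


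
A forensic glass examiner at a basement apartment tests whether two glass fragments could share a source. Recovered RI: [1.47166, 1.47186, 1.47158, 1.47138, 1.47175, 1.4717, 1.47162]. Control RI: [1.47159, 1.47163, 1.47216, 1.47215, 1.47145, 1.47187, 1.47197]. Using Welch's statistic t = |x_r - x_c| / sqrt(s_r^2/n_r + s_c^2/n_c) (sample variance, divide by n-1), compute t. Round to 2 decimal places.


Welch's t-criterion for glass RI comparison:
Recovered mean = sum / n_r = 10.30155 / 7 = 1.47165
Control mean = sum / n_c = 10.30282 / 7 = 1.4718314
Recovered sample variance s_r^2 = 2.25667e-08
Control sample variance s_c^2 = 7.9081e-08
Welch SE (unpooled) = sqrt(s_r^2/n_r + s_c^2/n_c) = sqrt(3.22381e-09 + 1.12973e-08) = sqrt(1.45211e-08) = 0.000120504
|mean_r - mean_c| = 0.000181429
t = 0.000181429 / 0.000120504 = 1.51

1.51


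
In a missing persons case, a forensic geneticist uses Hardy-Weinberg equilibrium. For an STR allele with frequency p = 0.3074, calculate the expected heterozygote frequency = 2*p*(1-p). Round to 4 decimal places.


Hardy-Weinberg heterozygote frequency:
q = 1 - p = 1 - 0.3074 = 0.6926
2pq = 2 * 0.3074 * 0.6926 = 0.4258

0.4258


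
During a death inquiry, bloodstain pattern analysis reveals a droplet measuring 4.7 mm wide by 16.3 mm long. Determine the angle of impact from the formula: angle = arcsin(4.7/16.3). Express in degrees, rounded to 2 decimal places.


Blood spatter impact angle calculation:
width / length = 4.7 / 16.3 = 0.288344
angle = arcsin(0.288344)
angle = 16.76 degrees

16.76


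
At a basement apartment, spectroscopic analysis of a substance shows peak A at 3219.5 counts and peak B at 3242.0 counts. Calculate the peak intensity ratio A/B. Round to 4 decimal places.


Spectral peak ratio:
Peak A = 3219.5 counts
Peak B = 3242.0 counts
Ratio = 3219.5 / 3242.0 = 0.9931

0.9931


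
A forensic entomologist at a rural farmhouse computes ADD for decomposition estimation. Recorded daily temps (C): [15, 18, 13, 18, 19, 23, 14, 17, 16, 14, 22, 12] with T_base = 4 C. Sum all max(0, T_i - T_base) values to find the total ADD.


Computing ADD day by day:
Day 1: max(0, 15 - 4) = 11
Day 2: max(0, 18 - 4) = 14
Day 3: max(0, 13 - 4) = 9
Day 4: max(0, 18 - 4) = 14
Day 5: max(0, 19 - 4) = 15
Day 6: max(0, 23 - 4) = 19
Day 7: max(0, 14 - 4) = 10
Day 8: max(0, 17 - 4) = 13
Day 9: max(0, 16 - 4) = 12
Day 10: max(0, 14 - 4) = 10
Day 11: max(0, 22 - 4) = 18
Day 12: max(0, 12 - 4) = 8
Total ADD = 153

153
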